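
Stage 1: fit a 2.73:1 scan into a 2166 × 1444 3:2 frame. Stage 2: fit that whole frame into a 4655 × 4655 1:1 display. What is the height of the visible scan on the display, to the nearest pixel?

1705 px

2.73:1 in 2166×1444: fills the width, so the scan is 2166.00 × 793.41.
Second fit — the 3:2 canvas into 4655×4655 spans the width: 4655.00 × 3103.33 (×2.1491 from 2166×1444).
Applying the same ×2.1491: 793.41 → 1705.13.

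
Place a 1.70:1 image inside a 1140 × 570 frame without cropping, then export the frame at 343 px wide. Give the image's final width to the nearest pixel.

At 1140×570 the image is height-limited, so width = 570 × 1.700 ≈ 969.00 px.
Scaling 1140 → 343 is ×0.3009, so the width becomes 969.00 × 0.3009 ≈ 291.55 px.

292 px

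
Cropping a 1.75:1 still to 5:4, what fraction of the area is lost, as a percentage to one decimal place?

28.6%

Going from 1.75:1 to 5:4 means cutting width while keeping height.
Fraction kept = (1.250)/(1.750) ≈ 71.43%, so 28.57% is lost.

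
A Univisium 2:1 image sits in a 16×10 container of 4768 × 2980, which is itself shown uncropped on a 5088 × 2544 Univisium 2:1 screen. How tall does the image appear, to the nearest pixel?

2035 px

First fit — Univisium 2:1 into 4768×2980 spans the width: 4768.00 × 2384.00.
The 16×10 canvas is height-limited in 5088×2544, giving 4070.40 × 2544.00; scale factor 0.8537.
Applying the same ×0.8537: 2384.00 → 2035.20.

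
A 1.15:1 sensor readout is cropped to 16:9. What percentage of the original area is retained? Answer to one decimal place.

64.7%

The width stays; only height is cut (since 16:9 is wider than 1.15:1).
(1.150)/(1.778) ≈ 0.647 of the area survives.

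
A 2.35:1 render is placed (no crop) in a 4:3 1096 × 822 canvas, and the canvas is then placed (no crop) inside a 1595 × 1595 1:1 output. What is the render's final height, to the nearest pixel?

2.35:1 in 1096×822: fills the width, so the render is 1096.00 × 466.38.
4:3 in 1595×1595: fills the width, so the intermediate becomes 1595.00 × 1196.25 — a scale of ×1.4553.
The render scales with it: height 466.38 × 1.4553 ≈ 678.72.

679 px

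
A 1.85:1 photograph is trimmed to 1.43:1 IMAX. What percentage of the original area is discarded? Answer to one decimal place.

22.7%

Going from 1.85:1 to 1.43:1 IMAX means cutting width while keeping height.
Area ratio = (1.430)/(1.850) = 77.30%; the remaining 22.70% is cropped out.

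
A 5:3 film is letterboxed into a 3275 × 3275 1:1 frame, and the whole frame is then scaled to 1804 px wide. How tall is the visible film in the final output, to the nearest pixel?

In the 3275×3275 frame the film fills the width: height = 3275 × 3/5 ≈ 1965.00 px.
Resizing to 1804 px wide multiplies everything by 0.5508: 1965.00 → 1082.40 px.

1082 px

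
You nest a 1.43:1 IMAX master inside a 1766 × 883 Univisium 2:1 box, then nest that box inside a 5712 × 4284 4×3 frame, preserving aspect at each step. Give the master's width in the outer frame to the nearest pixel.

First fit — 1.43:1 IMAX into 1766×883 spans the height: 1262.69 × 883.00.
Second fit — the Univisium 2:1 canvas into 5712×4284 spans the width: 5712.00 × 2856.00 (×3.2344 from 1766×883).
The master scales with it: width 1262.69 × 3.2344 ≈ 4084.08.

4084 px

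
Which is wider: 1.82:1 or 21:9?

1.82 and 21:9 = 2.333; 2.333 > 1.82.

21:9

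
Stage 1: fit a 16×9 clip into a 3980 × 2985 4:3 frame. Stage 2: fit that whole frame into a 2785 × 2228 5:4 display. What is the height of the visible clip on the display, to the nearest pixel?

1567 px

16×9 in 3980×2985: fills the width, so the clip is 3980.00 × 2238.75.
4:3 in 2785×2228: fills the width, so the intermediate becomes 2785.00 × 2088.75 — a scale of ×0.6997.
So the clip's height is 2238.75 × 0.6997 ≈ 1566.56.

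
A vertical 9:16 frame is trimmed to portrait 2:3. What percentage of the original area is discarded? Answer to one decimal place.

portrait 2:3 is wider than vertical 9:16, so the crop keeps the full width and trims the height.
Fraction kept = (0.562)/(0.667) ≈ 84.38%, so 15.62% is lost.

15.6%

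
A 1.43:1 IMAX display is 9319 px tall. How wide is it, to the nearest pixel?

Width = 9319 × 1.430 = 13326.17.

13326 px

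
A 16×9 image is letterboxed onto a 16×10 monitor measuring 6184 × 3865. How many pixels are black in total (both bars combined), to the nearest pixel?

16×9 (1.778) > 16×10 (1.600), so the image fills the width.
That makes the image 3478.5000 px tall (6184 × 9/16).
3865 − 3478.5000 = 386.5000 px of bars.
Bar area = 386.5000 × 6184 ≈ 2390116 px.

2390116 pixels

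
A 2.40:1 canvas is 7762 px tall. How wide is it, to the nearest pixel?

At 2.40:1, 7762 × 2.400 ≈ 18628.80.

18629 px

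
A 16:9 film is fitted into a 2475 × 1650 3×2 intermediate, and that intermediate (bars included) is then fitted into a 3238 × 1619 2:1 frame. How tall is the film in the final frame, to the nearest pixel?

First fit — 16:9 into 2475×1650 spans the width: 2475.00 × 1392.19.
The 3×2 canvas is height-limited in 3238×1619, giving 2428.50 × 1619.00; scale factor 0.9812.
The film scales with it: height 1392.19 × 0.9812 ≈ 1366.03.

1366 px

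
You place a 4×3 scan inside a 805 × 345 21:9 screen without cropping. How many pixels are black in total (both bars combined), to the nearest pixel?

119025 pixels

Since 1.333 < 2.333, the scan is height-limited.
The scan is 345 × 4/3 ≈ 460.0000 px wide.
805 − 460.0000 = 345.0000 px of bars.
That's 345.0000 × 345 ≈ 119025 black pixels.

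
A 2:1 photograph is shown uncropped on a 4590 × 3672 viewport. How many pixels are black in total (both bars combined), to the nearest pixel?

6320430 pixels

2:1 (2.000) > 5:4 (1.250), so the photograph fills the width.
That makes the image 2295.0000 px tall (4590 × 1/2).
Leftover height: 3672 − 2295.0000 = 1377.0000 px.
Bar area = 1377.0000 × 4590 ≈ 6320430 px.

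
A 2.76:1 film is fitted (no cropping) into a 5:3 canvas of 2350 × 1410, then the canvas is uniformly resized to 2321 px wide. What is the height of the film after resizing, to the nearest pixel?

At 2350×1410 the film is width-limited, so height = 2350 / 2.760 ≈ 851.45 px.
The frame scales by 2321/2350 = 0.9877; 851.45 × 0.9877 ≈ 840.94 px.

841 px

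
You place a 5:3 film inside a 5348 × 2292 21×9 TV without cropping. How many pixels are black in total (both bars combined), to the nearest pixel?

5:3 is narrower than 21×9, so it spans the full height.
That makes the image 3820.0000 px wide (2292 × 5/3).
Black = 5348 − 3820.0000 = 1528.0000 px.
That's 1528.0000 × 2292 ≈ 3502176 black pixels.

3502176 pixels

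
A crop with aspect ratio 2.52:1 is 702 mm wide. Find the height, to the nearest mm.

279 mm

Height = 702 / 2.520 = 278.57.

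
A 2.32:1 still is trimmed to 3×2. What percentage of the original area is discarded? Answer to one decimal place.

35.3%

3×2 is narrower than 2.32:1, so the crop keeps the full height and trims the width.
Area ratio = (1.500)/(2.320) = 64.66%; the remaining 35.34% is cropped out.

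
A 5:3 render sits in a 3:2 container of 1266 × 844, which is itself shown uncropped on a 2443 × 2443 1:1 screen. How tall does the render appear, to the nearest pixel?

1466 px

5:3 in 1266×844: fills the width, so the render is 1266.00 × 759.60.
The 3:2 canvas is width-limited in 2443×2443, giving 2443.00 × 1628.67; scale factor 1.9297.
So the render's height is 759.60 × 1.9297 ≈ 1465.80.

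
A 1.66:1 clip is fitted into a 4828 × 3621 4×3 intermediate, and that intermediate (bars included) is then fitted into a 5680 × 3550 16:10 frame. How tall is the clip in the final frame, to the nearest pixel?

Inside the 4828×3621 canvas the clip is width-limited at 4828.00 × 2908.43.
4×3 in 5680×3550: fills the height, so the intermediate becomes 4733.33 × 3550.00 — a scale of ×0.9804.
So the clip's height is 2908.43 × 0.9804 ≈ 2851.41.

2851 px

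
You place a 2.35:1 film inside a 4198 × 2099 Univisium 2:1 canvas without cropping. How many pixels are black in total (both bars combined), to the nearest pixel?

1312366 pixels

2.35:1 is wider than Univisium 2:1, so it spans the full width.
That makes the image 1786.3830 px tall (4198 / 2.350).
Leftover height: 2099 − 1786.3830 = 312.6170 px.
Across the 4198-px span: 312.6170 × 4198 ≈ 1312366 px.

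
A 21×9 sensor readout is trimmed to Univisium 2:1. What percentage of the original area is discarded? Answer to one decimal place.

Univisium 2:1 is narrower than 21×9, so the crop keeps the full height and trims the width.
Area ratio = (2.000)/(2.333) = 85.71%; the remaining 14.29% is cropped out.

14.3%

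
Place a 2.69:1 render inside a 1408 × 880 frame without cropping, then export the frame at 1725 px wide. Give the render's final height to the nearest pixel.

In the 1408×880 frame the render fills the width: height = 1408 / 2.690 ≈ 523.42 px.
Scaling 1408 → 1725 is ×1.2251, so the height becomes 523.42 × 1.2251 ≈ 641.26 px.

641 px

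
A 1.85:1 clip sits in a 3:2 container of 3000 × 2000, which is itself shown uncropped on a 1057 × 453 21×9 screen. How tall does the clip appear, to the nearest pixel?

1.85:1 in 3000×2000: fills the width, so the clip is 3000.00 × 1621.62.
Second fit — the 3:2 canvas into 1057×453 spans the height: 679.50 × 453.00 (×0.2265 from 3000×2000).
The clip scales with it: height 1621.62 × 0.2265 ≈ 367.30.

367 px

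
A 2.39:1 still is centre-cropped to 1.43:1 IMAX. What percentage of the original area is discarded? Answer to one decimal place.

The height stays; only width is cut (since 1.43:1 IMAX is narrower than 2.39:1).
(1.430)/(2.390) ≈ 0.598 of the area survives, leaving 40.17% discarded.

40.2%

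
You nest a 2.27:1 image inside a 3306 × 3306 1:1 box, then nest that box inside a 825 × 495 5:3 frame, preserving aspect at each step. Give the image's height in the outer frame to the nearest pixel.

First fit — 2.27:1 into 3306×3306 spans the width: 3306.00 × 1456.39.
The 1:1 canvas is height-limited in 825×495, giving 495.00 × 495.00; scale factor 0.1497.
Applying the same ×0.1497: 1456.39 → 218.06.

218 px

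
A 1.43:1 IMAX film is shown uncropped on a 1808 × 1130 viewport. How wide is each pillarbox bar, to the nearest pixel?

96 px

1.43:1 IMAX is narrower than 16:10, so it spans the full height.
That makes the image 1615.90 px wide (1130 × 1.430).
1808 − 1615.90 = 192.10 px of bars (96.05 each).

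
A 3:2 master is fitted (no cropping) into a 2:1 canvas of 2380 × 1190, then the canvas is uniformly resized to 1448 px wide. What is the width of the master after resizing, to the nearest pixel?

Fitted into 2380×1190, the master spans the height; its width is 1190 × 3/2 ≈ 1785.00 px.
The frame scales by 1448/2380 = 0.6084; 1785.00 × 0.6084 ≈ 1086.00 px.

1086 px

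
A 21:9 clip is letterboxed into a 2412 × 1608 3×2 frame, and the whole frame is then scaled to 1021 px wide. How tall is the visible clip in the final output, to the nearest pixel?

438 px

At 2412×1608 the clip is width-limited, so height = 2412 × 9/21 ≈ 1033.71 px.
The frame scales by 1021/2412 = 0.4233; 1033.71 × 0.4233 ≈ 437.57 px.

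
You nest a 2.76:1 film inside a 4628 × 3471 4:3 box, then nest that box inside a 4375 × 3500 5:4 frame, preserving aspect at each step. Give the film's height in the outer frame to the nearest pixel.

1585 px

First fit — 2.76:1 into 4628×3471 spans the width: 4628.00 × 1676.81.
The 4:3 canvas is width-limited in 4375×3500, giving 4375.00 × 3281.25; scale factor 0.9453.
So the film's height is 1676.81 × 0.9453 ≈ 1585.14.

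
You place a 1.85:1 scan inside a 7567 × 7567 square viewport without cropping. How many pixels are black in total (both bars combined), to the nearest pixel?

1.85:1 (1.850) > square (1.000), so the scan fills the width.
Content height = 7567 / 1.850 ≈ 4090.2703 px.
Leftover height: 7567 − 4090.2703 = 3476.7297 px.
Bar area = 3476.7297 × 7567 ≈ 26308414 px.

26308414 pixels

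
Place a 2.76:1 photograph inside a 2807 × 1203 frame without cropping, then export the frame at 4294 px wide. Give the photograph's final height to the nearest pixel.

1556 px

Fitted into 2807×1203, the photograph spans the width; its height is 2807 / 2.760 ≈ 1017.03 px.
Scaling 2807 → 4294 is ×1.5297, so the height becomes 1017.03 × 1.5297 ≈ 1555.80 px.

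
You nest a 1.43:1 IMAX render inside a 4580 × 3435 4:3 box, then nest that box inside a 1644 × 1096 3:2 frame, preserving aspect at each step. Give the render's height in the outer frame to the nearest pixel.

1.43:1 IMAX in 4580×3435: fills the width, so the render is 4580.00 × 3202.80.
4:3 in 1644×1096: fills the height, so the intermediate becomes 1461.33 × 1096.00 — a scale of ×0.3191.
The render scales with it: height 3202.80 × 0.3191 ≈ 1021.91.

1022 px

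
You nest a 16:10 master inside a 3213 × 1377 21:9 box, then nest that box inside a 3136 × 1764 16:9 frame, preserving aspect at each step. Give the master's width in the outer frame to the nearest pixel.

Inside the 3213×1377 canvas the master is height-limited at 2203.20 × 1377.00.
The 21:9 canvas is width-limited in 3136×1764, giving 3136.00 × 1344.00; scale factor 0.9760.
The master scales with it: width 2203.20 × 0.9760 ≈ 2150.40.

2150 px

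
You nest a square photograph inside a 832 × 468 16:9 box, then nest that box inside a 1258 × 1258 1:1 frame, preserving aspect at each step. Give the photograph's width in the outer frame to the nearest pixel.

708 px

Inside the 832×468 canvas the photograph is height-limited at 468.00 × 468.00.
16:9 in 1258×1258: fills the width, so the intermediate becomes 1258.00 × 707.62 — a scale of ×1.5120.
So the photograph's width is 468.00 × 1.5120 ≈ 707.62.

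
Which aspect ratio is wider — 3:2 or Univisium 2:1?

3:2 = 1.5 and Univisium 2:1 = 2; 2 > 1.5.

Univisium 2:1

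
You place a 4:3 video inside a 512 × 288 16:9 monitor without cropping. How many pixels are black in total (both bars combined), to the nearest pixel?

36864 pixels

4:3 is narrower than 16:9, so it spans the full height.
Content width = 288 × 4/3 ≈ 384.0000 px.
512 − 384.0000 = 128.0000 px of bars.
Across the 288-px span: 128.0000 × 288 ≈ 36864 px.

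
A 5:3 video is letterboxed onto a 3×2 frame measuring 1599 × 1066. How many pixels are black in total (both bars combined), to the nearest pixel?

170453 pixels

5:3 (1.667) > 3×2 (1.500), so the video fills the width.
Content height = 1599 × 3/5 ≈ 959.4000 px.
Leftover height: 1066 − 959.4000 = 106.6000 px.
Bar area = 106.6000 × 1599 ≈ 170453 px.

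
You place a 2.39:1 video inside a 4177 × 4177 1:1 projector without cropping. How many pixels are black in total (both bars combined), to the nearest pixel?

2.39:1 (2.390) > 1:1 (1.000), so the video fills the width.
Content height = 4177 / 2.390 ≈ 1747.6987 px.
4177 − 1747.6987 = 2429.3013 px of bars.
Across the 4177-px span: 2429.3013 × 4177 ≈ 10147191 px.

10147191 pixels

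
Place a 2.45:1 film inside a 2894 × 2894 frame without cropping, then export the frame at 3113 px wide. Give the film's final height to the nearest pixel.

Fitted into 2894×2894, the film spans the width; its height is 2894 / 2.450 ≈ 1181.22 px.
Scaling 2894 → 3113 is ×1.0757, so the height becomes 1181.22 × 1.0757 ≈ 1270.61 px.

1271 px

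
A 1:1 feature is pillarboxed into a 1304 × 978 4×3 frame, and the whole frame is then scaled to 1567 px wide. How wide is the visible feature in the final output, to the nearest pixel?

1175 px

Fitted into 1304×978, the feature spans the height; its width is 978 × 1/1 ≈ 978.00 px.
Scaling 1304 → 1567 is ×1.2017, so the width becomes 978.00 × 1.2017 ≈ 1175.25 px.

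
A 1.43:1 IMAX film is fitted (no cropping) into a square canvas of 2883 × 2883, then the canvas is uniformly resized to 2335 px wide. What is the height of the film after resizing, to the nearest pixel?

Fitted into 2883×2883, the film spans the width; its height is 2883 / 1.430 ≈ 2016.08 px.
Scaling 2883 → 2335 is ×0.8099, so the height becomes 2016.08 × 0.8099 ≈ 1632.87 px.

1633 px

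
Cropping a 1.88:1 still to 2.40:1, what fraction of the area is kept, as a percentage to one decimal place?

Going from 1.88:1 to 2.40:1 means cutting height while keeping width.
Area ratio = (1.880)/(2.400) = 78.33% retained.

78.3%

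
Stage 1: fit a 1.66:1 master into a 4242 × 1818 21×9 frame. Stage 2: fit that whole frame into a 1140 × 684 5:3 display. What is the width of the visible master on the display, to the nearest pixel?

1.66:1 in 4242×1818: fills the height, so the master is 3017.88 × 1818.00.
21×9 in 1140×684: fills the width, so the intermediate becomes 1140.00 × 488.57 — a scale of ×0.2687.
Applying the same ×0.2687: 3017.88 → 811.03.

811 px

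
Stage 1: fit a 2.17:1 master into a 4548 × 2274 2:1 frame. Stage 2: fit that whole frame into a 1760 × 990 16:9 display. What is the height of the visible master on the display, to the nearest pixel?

First fit — 2.17:1 into 4548×2274 spans the width: 4548.00 × 2095.85.
Second fit — the 2:1 canvas into 1760×990 spans the width: 1760.00 × 880.00 (×0.3870 from 4548×2274).
Applying the same ×0.3870: 2095.85 → 811.06.

811 px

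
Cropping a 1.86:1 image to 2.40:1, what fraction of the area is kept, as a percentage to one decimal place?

2.40:1 is wider than 1.86:1, so the crop keeps the full width and trims the height.
(1.860)/(2.400) ≈ 0.775 of the area survives.

77.5%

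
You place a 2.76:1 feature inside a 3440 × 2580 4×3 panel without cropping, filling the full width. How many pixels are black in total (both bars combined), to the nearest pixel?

4587664 pixels

Content height = 3440 / 2.760 ≈ 1246.3768 px.
Black = 2580 − 1246.3768 = 1333.6232 px.
That's 1333.6232 × 3440 ≈ 4587664 black pixels.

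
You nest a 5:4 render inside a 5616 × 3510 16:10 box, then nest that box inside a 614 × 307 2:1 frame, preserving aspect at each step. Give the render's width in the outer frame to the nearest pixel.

First fit — 5:4 into 5616×3510 spans the height: 4387.50 × 3510.00.
The 16:10 canvas is height-limited in 614×307, giving 491.20 × 307.00; scale factor 0.0875.
Applying the same ×0.0875: 4387.50 → 383.75.

384 px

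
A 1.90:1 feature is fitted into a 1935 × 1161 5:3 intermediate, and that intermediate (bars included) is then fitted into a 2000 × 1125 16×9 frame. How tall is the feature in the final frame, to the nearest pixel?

Inside the 1935×1161 canvas the feature is width-limited at 1935.00 × 1018.42.
Second fit — the 5:3 canvas into 2000×1125 spans the height: 1875.00 × 1125.00 (×0.9690 from 1935×1161).
The feature scales with it: height 1018.42 × 0.9690 ≈ 986.84.

987 px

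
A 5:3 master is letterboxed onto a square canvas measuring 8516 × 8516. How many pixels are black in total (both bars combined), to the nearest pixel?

29008902 pixels

5:3 is wider than square, so it spans the full width.
The master is 8516 × 3/5 ≈ 5109.6000 px tall.
8516 − 5109.6000 = 3406.4000 px of bars.
Bar area = 3406.4000 × 8516 ≈ 29008902 px.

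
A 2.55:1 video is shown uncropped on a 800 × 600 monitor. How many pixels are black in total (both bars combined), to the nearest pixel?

229020 pixels

2.55:1 is wider than 4:3, so it spans the full width.
That makes the image 313.7255 px tall (800 / 2.550).
Black = 600 − 313.7255 = 286.2745 px.
Across the 800-px span: 286.2745 × 800 ≈ 229020 px.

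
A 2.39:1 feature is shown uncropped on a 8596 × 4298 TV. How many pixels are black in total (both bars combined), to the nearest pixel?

6028781 pixels

2.39:1 (2.390) > Univisium 2:1 (2.000), so the feature fills the width.
The feature is 8596 / 2.390 ≈ 3596.6527 px tall.
Black = 4298 − 3596.6527 = 701.3473 px.
That's 701.3473 × 8596 ≈ 6028781 black pixels.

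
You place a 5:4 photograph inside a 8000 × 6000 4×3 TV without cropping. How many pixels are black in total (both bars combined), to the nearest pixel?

3000000 pixels

5:4 (1.250) < 4×3 (1.333), so the photograph fills the height.
Content width = 6000 × 5/4 ≈ 7500.0000 px.
Leftover width: 8000 − 7500.0000 = 500.0000 px.
Bar area = 500.0000 × 6000 ≈ 3000000 px.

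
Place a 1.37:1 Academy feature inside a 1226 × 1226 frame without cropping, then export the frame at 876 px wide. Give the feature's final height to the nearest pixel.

Fitted into 1226×1226, the feature spans the width; its height is 1226 / 1.370 ≈ 894.89 px.
Resizing to 876 px wide multiplies everything by 0.7145: 894.89 → 639.42 px.

639 px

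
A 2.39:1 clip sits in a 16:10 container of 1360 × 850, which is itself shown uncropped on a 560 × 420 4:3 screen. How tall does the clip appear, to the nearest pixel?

234 px

2.39:1 in 1360×850: fills the width, so the clip is 1360.00 × 569.04.
16:10 in 560×420: fills the width, so the intermediate becomes 560.00 × 350.00 — a scale of ×0.4118.
The clip scales with it: height 569.04 × 0.4118 ≈ 234.31.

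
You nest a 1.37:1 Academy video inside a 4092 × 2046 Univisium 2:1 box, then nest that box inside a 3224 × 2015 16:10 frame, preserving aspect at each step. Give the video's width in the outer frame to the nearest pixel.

2208 px

1.37:1 Academy in 4092×2046: fills the height, so the video is 2803.02 × 2046.00.
The Univisium 2:1 canvas is width-limited in 3224×2015, giving 3224.00 × 1612.00; scale factor 0.7879.
The video scales with it: width 2803.02 × 0.7879 ≈ 2208.44.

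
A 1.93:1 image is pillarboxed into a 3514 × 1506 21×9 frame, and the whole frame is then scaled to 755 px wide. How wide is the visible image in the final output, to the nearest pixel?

624 px

In the 3514×1506 frame the image fills the height: width = 1506 × 1.930 ≈ 2906.58 px.
Resizing to 755 px wide multiplies everything by 0.2149: 2906.58 → 624.49 px.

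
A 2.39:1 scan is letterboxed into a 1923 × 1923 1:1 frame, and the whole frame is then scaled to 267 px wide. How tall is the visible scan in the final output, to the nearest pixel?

In the 1923×1923 frame the scan fills the width: height = 1923 / 2.390 ≈ 804.60 px.
Resizing to 267 px wide multiplies everything by 0.1388: 804.60 → 111.72 px.

112 px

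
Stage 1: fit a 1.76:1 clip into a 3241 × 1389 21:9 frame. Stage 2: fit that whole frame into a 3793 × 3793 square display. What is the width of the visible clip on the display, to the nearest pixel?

Inside the 3241×1389 canvas the clip is height-limited at 2444.64 × 1389.00.
The 21:9 canvas is width-limited in 3793×3793, giving 3793.00 × 1625.57; scale factor 1.1703.
Applying the same ×1.1703: 2444.64 → 2861.01.

2861 px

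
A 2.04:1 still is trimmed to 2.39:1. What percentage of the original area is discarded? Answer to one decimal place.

Going from 2.04:1 to 2.39:1 means cutting height while keeping width.
Area ratio = (2.040)/(2.390) = 85.36%; the remaining 14.64% is cropped out.

14.6%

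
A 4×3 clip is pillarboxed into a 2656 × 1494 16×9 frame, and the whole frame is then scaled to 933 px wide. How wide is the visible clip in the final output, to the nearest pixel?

Fitted into 2656×1494, the clip spans the height; its width is 1494 × 4/3 ≈ 1992.00 px.
Resizing to 933 px wide multiplies everything by 0.3513: 1992.00 → 699.75 px.

700 px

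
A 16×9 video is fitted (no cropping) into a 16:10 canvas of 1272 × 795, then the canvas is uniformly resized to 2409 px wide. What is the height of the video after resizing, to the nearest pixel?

In the 1272×795 frame the video fills the width: height = 1272 × 9/16 ≈ 715.50 px.
The frame scales by 2409/1272 = 1.8939; 715.50 × 1.8939 ≈ 1355.06 px.

1355 px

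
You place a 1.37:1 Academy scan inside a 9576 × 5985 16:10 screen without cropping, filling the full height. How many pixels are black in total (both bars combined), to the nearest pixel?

Content width = 5985 × 1.370 ≈ 8199.4500 px.
9576 − 8199.4500 = 1376.5500 px of bars.
That's 1376.5500 × 5985 ≈ 8238652 black pixels.

8238652 pixels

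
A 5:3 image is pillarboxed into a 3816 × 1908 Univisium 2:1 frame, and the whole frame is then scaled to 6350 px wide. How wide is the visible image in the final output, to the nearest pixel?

Fitted into 3816×1908, the image spans the height; its width is 1908 × 5/3 ≈ 3180.00 px.
The frame scales by 6350/3816 = 1.6640; 3180.00 × 1.6640 ≈ 5291.67 px.

5292 px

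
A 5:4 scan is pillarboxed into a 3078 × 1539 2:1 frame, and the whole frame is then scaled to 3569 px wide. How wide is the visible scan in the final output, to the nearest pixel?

Fitted into 3078×1539, the scan spans the height; its width is 1539 × 5/4 ≈ 1923.75 px.
Resizing to 3569 px wide multiplies everything by 1.1595: 1923.75 → 2230.62 px.

2231 px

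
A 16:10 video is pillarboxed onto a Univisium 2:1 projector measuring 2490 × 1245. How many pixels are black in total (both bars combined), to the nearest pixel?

16:10 is narrower than Univisium 2:1, so it spans the full height.
Content width = 1245 × 16/10 ≈ 1992.0000 px.
2490 − 1992.0000 = 498.0000 px of bars.
That's 498.0000 × 1245 ≈ 620010 black pixels.

620010 pixels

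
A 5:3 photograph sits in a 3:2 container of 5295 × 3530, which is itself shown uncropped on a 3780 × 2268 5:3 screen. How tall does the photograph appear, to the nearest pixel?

First fit — 5:3 into 5295×3530 spans the width: 5295.00 × 3177.00.
Second fit — the 3:2 canvas into 3780×2268 spans the height: 3402.00 × 2268.00 (×0.6425 from 5295×3530).
So the photograph's height is 3177.00 × 0.6425 ≈ 2041.20.

2041 px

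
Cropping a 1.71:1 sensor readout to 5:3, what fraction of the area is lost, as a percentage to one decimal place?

5:3 is narrower than 1.71:1, so the crop keeps the full height and trims the width.
Area ratio = (1.667)/(1.710) = 97.47%; the remaining 2.53% is cropped out.

2.5%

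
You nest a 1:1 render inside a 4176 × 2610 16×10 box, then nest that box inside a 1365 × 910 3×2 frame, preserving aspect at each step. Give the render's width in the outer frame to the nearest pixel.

853 px

1:1 in 4176×2610: fills the height, so the render is 2610.00 × 2610.00.
The 16×10 canvas is width-limited in 1365×910, giving 1365.00 × 853.12; scale factor 0.3269.
The render scales with it: width 2610.00 × 0.3269 ≈ 853.12.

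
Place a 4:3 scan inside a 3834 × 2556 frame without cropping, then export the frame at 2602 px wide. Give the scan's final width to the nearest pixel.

Fitted into 3834×2556, the scan spans the height; its width is 2556 × 4/3 ≈ 3408.00 px.
Resizing to 2602 px wide multiplies everything by 0.6787: 3408.00 → 2312.89 px.

2313 px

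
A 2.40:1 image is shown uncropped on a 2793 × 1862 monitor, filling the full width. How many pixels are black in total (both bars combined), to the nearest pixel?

Content height = 2793 / 2.400 ≈ 1163.7500 px.
1862 − 1163.7500 = 698.2500 px of bars.
Bar area = 698.2500 × 2793 ≈ 1950212 px.

1950212 pixels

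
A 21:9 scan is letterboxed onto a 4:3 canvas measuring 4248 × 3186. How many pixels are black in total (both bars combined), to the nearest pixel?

5800341 pixels

21:9 is wider than 4:3, so it spans the full width.
Content height = 4248 × 9/21 ≈ 1820.5714 px.
Leftover height: 3186 − 1820.5714 = 1365.4286 px.
Across the 4248-px span: 1365.4286 × 4248 ≈ 5800341 px.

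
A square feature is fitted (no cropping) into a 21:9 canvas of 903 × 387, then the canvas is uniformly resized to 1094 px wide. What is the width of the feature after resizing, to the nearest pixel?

469 px

At 903×387 the feature is height-limited, so width = 387 × 1/1 ≈ 387.00 px.
Resizing to 1094 px wide multiplies everything by 1.2115: 387.00 → 468.86 px.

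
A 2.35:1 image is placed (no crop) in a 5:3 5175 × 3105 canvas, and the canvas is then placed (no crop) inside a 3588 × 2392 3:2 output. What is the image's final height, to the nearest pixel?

Inside the 5175×3105 canvas the image is width-limited at 5175.00 × 2202.13.
5:3 in 3588×2392: fills the width, so the intermediate becomes 3588.00 × 2152.80 — a scale of ×0.6933.
The image scales with it: height 2202.13 × 0.6933 ≈ 1526.81.

1527 px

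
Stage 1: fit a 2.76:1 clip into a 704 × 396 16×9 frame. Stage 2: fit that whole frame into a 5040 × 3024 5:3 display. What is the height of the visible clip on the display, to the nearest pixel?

1826 px

2.76:1 in 704×396: fills the width, so the clip is 704.00 × 255.07.
16×9 in 5040×3024: fills the width, so the intermediate becomes 5040.00 × 2835.00 — a scale of ×7.1591.
Applying the same ×7.1591: 255.07 → 1826.09.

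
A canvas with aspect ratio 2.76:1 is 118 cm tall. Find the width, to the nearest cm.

118 × 2.760 = 325.68.

326 cm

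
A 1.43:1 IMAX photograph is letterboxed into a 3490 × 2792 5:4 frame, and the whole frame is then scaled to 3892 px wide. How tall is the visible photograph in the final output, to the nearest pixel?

2722 px

In the 3490×2792 frame the photograph fills the width: height = 3490 / 1.430 ≈ 2440.56 px.
Resizing to 3892 px wide multiplies everything by 1.1152: 2440.56 → 2721.68 px.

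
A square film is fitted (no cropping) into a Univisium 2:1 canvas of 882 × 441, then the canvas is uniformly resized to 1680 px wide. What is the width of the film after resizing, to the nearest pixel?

At 882×441 the film is height-limited, so width = 441 × 1/1 ≈ 441.00 px.
Resizing to 1680 px wide multiplies everything by 1.9048: 441.00 → 840.00 px.

840 px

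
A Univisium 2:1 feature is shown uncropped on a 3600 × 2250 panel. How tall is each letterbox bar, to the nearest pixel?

225 px

Since 2.000 > 1.600, the feature is width-limited.
Content height = 3600 × 1/2 ≈ 1800.00 px.
Leftover height: 2250 − 1800.00 = 450.00 px → 225.00 each side.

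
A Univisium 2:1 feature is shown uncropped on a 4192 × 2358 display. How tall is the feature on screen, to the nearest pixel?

2096 px

Since 2.000 > 1.778, the feature is width-limited.
Content height = 4192 × 1/2 ≈ 2096.00 px.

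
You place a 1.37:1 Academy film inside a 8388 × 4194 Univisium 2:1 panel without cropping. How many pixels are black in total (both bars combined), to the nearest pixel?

11081471 pixels

1.37:1 Academy is narrower than Univisium 2:1, so it spans the full height.
That makes the image 5745.7800 px wide (4194 × 1.370).
Black = 8388 − 5745.7800 = 2642.2200 px.
That's 2642.2200 × 4194 ≈ 11081471 black pixels.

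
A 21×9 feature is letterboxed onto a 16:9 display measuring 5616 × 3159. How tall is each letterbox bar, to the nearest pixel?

Since 2.333 > 1.778, the feature is width-limited.
Content height = 5616 × 9/21 ≈ 2406.86 px.
Black = 3159 − 2406.86 = 752.14 px, or 376.07 per bar.

376 px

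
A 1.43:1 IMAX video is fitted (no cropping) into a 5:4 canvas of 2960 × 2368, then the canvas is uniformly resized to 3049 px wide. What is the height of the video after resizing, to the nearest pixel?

2132 px

In the 2960×2368 frame the video fills the width: height = 2960 / 1.430 ≈ 2069.93 px.
The frame scales by 3049/2960 = 1.0301; 2069.93 × 1.0301 ≈ 2132.17 px.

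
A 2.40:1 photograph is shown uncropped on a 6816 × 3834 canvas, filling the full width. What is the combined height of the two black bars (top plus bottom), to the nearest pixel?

That makes the image 2840.00 px tall (6816 / 2.400).
Leftover height: 3834 − 2840.00 = 994.00 px.

994 px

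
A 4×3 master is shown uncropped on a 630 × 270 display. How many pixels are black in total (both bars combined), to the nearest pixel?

72900 pixels

Since 1.333 < 2.333, the master is height-limited.
That makes the image 360.0000 px wide (270 × 4/3).
Black = 630 − 360.0000 = 270.0000 px.
Across the 270-px span: 270.0000 × 270 ≈ 72900 px.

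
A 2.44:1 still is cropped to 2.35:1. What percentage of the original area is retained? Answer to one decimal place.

96.3%

The height stays; only width is cut (since 2.35:1 is narrower than 2.44:1).
Area ratio = (2.350)/(2.440) = 96.31% retained.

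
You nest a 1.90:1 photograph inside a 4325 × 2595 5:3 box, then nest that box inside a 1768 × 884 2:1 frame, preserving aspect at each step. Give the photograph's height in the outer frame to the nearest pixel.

1.90:1 in 4325×2595: fills the width, so the photograph is 4325.00 × 2276.32.
Second fit — the 5:3 canvas into 1768×884 spans the height: 1473.33 × 884.00 (×0.3407 from 4325×2595).
Applying the same ×0.3407: 2276.32 → 775.44.

775 px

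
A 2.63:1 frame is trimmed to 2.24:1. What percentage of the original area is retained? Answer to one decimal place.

Going from 2.63:1 to 2.24:1 means cutting width while keeping height.
Area ratio = (2.240)/(2.630) = 85.17% retained.

85.2%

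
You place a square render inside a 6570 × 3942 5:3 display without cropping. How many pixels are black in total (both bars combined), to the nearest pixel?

10359576 pixels

square (1.000) < 5:3 (1.667), so the render fills the height.
Content width = 3942 × 1/1 ≈ 3942.0000 px.
Leftover width: 6570 − 3942.0000 = 2628.0000 px.
Bar area = 2628.0000 × 3942 ≈ 10359576 px.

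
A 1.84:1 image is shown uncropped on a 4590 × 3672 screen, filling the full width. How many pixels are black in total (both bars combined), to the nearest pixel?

5404426 pixels

The image is 4590 / 1.840 ≈ 2494.5652 px tall.
Leftover height: 3672 − 2494.5652 = 1177.4348 px.
That's 1177.4348 × 4590 ≈ 5404426 black pixels.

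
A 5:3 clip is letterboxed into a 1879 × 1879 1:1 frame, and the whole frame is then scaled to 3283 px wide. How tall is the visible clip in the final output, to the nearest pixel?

1970 px

Fitted into 1879×1879, the clip spans the width; its height is 1879 × 3/5 ≈ 1127.40 px.
The frame scales by 3283/1879 = 1.7472; 1127.40 × 1.7472 ≈ 1969.80 px.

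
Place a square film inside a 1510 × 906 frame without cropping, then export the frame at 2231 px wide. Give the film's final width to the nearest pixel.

At 1510×906 the film is height-limited, so width = 906 × 1/1 ≈ 906.00 px.
Resizing to 2231 px wide multiplies everything by 1.4775: 906.00 → 1338.60 px.

1339 px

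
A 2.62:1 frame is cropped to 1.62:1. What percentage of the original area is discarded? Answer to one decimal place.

The height stays; only width is cut (since 1.62:1 is narrower than 2.62:1).
(1.620)/(2.620) ≈ 0.618 of the area survives, leaving 38.17% discarded.

38.2%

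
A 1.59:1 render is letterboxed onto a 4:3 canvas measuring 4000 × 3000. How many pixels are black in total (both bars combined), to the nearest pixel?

1937107 pixels

Since 1.590 > 1.333, the render is width-limited.
Content height = 4000 / 1.590 ≈ 2515.7233 px.
Black = 3000 − 2515.7233 = 484.2767 px.
That's 484.2767 × 4000 ≈ 1937107 black pixels.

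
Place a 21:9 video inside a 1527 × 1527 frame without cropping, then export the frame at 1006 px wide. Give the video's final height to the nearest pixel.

431 px

Fitted into 1527×1527, the video spans the width; its height is 1527 × 9/21 ≈ 654.43 px.
Resizing to 1006 px wide multiplies everything by 0.6588: 654.43 → 431.14 px.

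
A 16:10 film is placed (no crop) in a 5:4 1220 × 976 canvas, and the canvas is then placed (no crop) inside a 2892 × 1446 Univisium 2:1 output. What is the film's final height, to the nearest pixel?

1130 px

Inside the 1220×976 canvas the film is width-limited at 1220.00 × 762.50.
5:4 in 2892×1446: fills the height, so the intermediate becomes 1807.50 × 1446.00 — a scale of ×1.4816.
Applying the same ×1.4816: 762.50 → 1129.69.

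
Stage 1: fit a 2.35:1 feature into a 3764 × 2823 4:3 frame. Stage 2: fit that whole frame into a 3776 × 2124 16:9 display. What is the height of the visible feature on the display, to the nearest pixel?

First fit — 2.35:1 into 3764×2823 spans the width: 3764.00 × 1601.70.
The 4:3 canvas is height-limited in 3776×2124, giving 2832.00 × 2124.00; scale factor 0.7524.
Applying the same ×0.7524: 1601.70 → 1205.11.

1205 px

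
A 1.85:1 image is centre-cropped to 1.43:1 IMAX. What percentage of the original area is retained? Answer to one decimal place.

77.3%

Going from 1.85:1 to 1.43:1 IMAX means cutting width while keeping height.
Fraction kept = (1.430)/(1.850) ≈ 77.30%.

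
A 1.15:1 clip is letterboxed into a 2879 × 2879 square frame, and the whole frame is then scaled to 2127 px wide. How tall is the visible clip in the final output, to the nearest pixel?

1850 px

In the 2879×2879 frame the clip fills the width: height = 2879 / 1.150 ≈ 2503.48 px.
Resizing to 2127 px wide multiplies everything by 0.7388: 2503.48 → 1849.57 px.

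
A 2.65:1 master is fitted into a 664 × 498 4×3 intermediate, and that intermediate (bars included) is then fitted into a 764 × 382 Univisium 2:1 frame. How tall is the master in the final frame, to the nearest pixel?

192 px

First fit — 2.65:1 into 664×498 spans the width: 664.00 × 250.57.
Second fit — the 4×3 canvas into 764×382 spans the height: 509.33 × 382.00 (×0.7671 from 664×498).
So the master's height is 250.57 × 0.7671 ≈ 192.20.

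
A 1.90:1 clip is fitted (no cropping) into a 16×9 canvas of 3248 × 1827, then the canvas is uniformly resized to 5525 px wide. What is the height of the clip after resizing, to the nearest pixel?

2908 px

Fitted into 3248×1827, the clip spans the width; its height is 3248 / 1.900 ≈ 1709.47 px.
Scaling 3248 → 5525 is ×1.7010, so the height becomes 1709.47 × 1.7010 ≈ 2907.89 px.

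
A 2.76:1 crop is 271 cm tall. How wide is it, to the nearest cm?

At 2.76:1, 271 × 2.760 ≈ 747.96.

748 cm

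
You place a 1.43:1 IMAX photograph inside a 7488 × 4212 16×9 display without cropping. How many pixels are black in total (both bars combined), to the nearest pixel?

1.43:1 IMAX is narrower than 16×9, so it spans the full height.
That makes the image 6023.1600 px wide (4212 × 1.430).
7488 − 6023.1600 = 1464.8400 px of bars.
Bar area = 1464.8400 × 4212 ≈ 6169906 px.

6169906 pixels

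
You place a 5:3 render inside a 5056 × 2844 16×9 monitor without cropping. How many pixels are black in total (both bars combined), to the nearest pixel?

5:3 (1.667) < 16×9 (1.778), so the render fills the height.
Content width = 2844 × 5/3 ≈ 4740.0000 px.
Leftover width: 5056 − 4740.0000 = 316.0000 px.
Bar area = 316.0000 × 2844 ≈ 898704 px.

898704 pixels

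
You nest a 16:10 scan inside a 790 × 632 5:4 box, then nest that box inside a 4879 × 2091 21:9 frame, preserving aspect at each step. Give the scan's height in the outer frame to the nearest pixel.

1634 px

Inside the 790×632 canvas the scan is width-limited at 790.00 × 493.75.
5:4 in 4879×2091: fills the height, so the intermediate becomes 2613.75 × 2091.00 — a scale of ×3.3085.
Applying the same ×3.3085: 493.75 → 1633.59.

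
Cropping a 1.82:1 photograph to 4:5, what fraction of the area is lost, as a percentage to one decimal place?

Going from 1.82:1 to 4:5 means cutting width while keeping height.
Area ratio = (0.800)/(1.820) = 43.96%; the remaining 56.04% is cropped out.

56.0%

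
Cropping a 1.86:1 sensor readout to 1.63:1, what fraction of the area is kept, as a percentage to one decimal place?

87.6%

Going from 1.86:1 to 1.63:1 means cutting width while keeping height.
Area ratio = (1.630)/(1.860) = 87.63% retained.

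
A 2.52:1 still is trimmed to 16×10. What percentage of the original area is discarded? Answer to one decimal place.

36.5%

16×10 is narrower than 2.52:1, so the crop keeps the full height and trims the width.
Fraction kept = (1.600)/(2.520) ≈ 63.49%, so 36.51% is lost.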